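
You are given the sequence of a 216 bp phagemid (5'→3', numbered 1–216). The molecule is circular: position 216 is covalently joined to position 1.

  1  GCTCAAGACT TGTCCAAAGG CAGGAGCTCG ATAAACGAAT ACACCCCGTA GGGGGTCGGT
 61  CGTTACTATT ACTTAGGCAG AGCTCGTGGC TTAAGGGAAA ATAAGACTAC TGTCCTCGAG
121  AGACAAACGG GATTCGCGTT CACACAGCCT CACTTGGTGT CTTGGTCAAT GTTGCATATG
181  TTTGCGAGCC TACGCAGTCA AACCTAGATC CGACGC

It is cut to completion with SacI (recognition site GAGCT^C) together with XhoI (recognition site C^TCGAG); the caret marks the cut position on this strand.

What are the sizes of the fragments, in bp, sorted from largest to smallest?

129, 56, 31 bp

SacI sites (GAGCTC) start at positions 24, 80.
SacI cuts after base 5 of each site (before the last base), so after positions 28, 84.
The XhoI site (CTCGAG) starts at position 115.
XhoI cuts after the first base of each site, so after position 115.
Combined cut positions: 28, 84, 115.
Circular molecule, 3 cuts → 3 fragments:
  29–84 → 56 bp
  85–115 → 31 bp
  116–216 then 1–28 → 101 + 28 = 129 bp
Sorted largest to smallest: 129, 56, 31 bp.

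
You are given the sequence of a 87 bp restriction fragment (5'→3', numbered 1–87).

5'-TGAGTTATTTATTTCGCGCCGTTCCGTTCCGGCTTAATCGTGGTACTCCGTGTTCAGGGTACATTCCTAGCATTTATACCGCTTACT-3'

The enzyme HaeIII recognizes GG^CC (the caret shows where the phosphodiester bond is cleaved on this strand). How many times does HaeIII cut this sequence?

No occurrence of GGCC is present in the sequence.
HaeIII does not cut: 0 sites.

0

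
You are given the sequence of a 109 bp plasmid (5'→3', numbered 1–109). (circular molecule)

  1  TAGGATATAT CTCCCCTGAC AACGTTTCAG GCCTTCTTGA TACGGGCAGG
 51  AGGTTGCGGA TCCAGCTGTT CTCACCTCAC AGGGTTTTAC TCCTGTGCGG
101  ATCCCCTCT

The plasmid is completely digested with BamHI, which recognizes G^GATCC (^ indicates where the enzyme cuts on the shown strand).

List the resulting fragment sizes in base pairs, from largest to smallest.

68, 41 bp

BamHI sites (GGATCC) start at positions 58, 99.
BamHI cuts after the first base of each site, so after positions 58, 99.
Circular molecule, 2 cuts → 2 fragments:
  59–99 → 41 bp
  100–109 then 1–58 → 10 + 58 = 68 bp
Sorted largest to smallest: 68, 41 bp.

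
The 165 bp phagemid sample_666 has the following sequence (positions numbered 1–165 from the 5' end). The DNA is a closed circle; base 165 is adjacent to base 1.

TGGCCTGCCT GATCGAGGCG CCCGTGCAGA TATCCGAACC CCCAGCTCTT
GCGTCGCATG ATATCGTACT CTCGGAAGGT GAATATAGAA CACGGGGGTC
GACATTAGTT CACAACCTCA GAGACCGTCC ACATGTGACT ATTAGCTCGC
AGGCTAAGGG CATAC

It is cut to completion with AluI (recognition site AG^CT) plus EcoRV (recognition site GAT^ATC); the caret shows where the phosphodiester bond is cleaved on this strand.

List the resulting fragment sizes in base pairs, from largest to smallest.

AluI sites (AGCT) start at positions 44, 144.
AluI cuts after base 2 of each site, so after positions 45, 145.
EcoRV sites (GATATC) start at positions 29, 60.
EcoRV cuts after base 3 of each site, so after positions 31, 62.
Combined cut positions: 31, 45, 62, 145.
Circular molecule, 4 cuts → 4 fragments:
  32–45 → 14 bp
  46–62 → 17 bp
  63–145 → 83 bp
  146–165 then 1–31 → 20 + 31 = 51 bp
Sorted largest to smallest: 83, 51, 17, 14 bp.

83, 51, 17, 14 bp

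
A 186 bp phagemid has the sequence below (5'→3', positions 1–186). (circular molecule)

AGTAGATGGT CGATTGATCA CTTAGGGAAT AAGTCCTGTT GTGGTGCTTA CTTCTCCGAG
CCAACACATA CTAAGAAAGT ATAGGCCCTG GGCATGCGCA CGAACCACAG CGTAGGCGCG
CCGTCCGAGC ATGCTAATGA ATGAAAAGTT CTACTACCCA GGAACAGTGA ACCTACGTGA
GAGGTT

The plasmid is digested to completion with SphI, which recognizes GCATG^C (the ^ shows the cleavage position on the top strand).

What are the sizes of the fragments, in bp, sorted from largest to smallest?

SphI sites (GCATGC) start at positions 92, 129.
SphI cuts after base 5 of each site (before the last base), so after positions 96, 133.
Circular molecule, 2 cuts → 2 fragments:
  97–133 → 37 bp
  134–186 then 1–96 → 53 + 96 = 149 bp
Sorted largest to smallest: 149, 37 bp.

149, 37 bp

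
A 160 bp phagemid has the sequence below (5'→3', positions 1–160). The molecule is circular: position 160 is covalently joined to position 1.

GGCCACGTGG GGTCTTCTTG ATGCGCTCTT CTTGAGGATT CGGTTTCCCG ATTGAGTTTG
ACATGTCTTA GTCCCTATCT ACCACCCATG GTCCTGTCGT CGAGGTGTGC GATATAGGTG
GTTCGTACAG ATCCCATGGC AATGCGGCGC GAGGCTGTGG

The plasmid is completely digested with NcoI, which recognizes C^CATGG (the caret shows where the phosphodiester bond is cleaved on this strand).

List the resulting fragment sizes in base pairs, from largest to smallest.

112, 48 bp

NcoI sites (CCATGG) start at positions 86, 134.
NcoI cuts after the first base of each site, so after positions 86, 134.
Circular molecule, 2 cuts → 2 fragments:
  87–134 → 48 bp
  135–160 then 1–86 → 26 + 86 = 112 bp
Sorted largest to smallest: 112, 48 bp.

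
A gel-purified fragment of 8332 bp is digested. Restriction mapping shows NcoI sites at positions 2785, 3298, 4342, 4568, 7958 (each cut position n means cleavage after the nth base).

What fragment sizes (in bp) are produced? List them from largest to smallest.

3390, 2785, 1044, 513, 374, 226 bp

Linear molecule, 5 cuts → 6 fragments:
  2785 − 0 = 2785 bp
  3298 − 2785 = 513 bp
  4342 − 3298 = 1044 bp
  4568 − 4342 = 226 bp
  7958 − 4568 = 3390 bp
  8332 − 7958 = 374 bp
Sorted largest to smallest: 3390, 2785, 1044, 513, 374, 226 bp.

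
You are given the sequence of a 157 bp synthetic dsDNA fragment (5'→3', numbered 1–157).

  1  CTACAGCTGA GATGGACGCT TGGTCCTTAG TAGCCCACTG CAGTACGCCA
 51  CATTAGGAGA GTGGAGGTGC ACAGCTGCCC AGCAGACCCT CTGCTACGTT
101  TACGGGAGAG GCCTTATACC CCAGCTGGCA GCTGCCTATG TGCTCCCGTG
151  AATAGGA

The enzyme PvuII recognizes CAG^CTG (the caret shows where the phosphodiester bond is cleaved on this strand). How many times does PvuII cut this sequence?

4

CAGCTG occurs starting at positions 4, 72, 122, 129.
PvuII cuts at 4 sites.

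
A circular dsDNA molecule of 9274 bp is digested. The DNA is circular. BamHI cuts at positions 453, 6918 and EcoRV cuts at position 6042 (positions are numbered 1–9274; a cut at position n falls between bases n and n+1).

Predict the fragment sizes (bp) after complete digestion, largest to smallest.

5589, 2809, 876 bp

Combined cut positions (sorted): 453, 6042, 6918.
Circular molecule, 3 cuts → 3 fragments:
  6042 − 453 = 5589 bp
  6918 − 6042 = 876 bp
  wrap: 9274 − 6918 + 453 = 2809 bp
Sorted largest to smallest: 5589, 2809, 876 bp.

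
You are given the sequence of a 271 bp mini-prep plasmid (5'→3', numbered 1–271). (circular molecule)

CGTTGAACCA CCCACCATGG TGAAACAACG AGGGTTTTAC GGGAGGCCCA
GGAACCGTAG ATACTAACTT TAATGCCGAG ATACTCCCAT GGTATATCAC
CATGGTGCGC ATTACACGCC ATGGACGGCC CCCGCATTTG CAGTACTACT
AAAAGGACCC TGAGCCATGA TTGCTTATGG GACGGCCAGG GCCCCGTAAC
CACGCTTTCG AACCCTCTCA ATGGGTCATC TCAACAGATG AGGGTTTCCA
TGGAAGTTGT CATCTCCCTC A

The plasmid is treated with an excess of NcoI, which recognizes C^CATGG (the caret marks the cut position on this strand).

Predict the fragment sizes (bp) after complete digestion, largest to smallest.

NcoI sites (CCATGG) start at positions 15, 87, 100, 119, 248.
NcoI cuts after the first base of each site, so after positions 15, 87, 100, 119, 248.
Circular molecule, 5 cuts → 5 fragments:
  16–87 → 72 bp
  88–100 → 13 bp
  101–119 → 19 bp
  120–248 → 129 bp
  249–271 then 1–15 → 23 + 15 = 38 bp
Sorted largest to smallest: 129, 72, 38, 19, 13 bp.

129, 72, 38, 19, 13 bp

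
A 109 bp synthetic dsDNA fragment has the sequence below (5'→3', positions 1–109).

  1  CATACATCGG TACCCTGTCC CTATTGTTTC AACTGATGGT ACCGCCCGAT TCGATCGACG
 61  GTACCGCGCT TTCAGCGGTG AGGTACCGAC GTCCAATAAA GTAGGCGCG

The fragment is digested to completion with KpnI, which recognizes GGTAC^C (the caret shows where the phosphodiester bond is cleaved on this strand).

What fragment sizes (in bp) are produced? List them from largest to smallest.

KpnI sites (GGTACC) start at positions 9, 38, 60, 82.
KpnI cuts after base 5 of each site (before the last base), so after positions 13, 42, 64, 86.
Linear molecule, 4 cuts → 5 fragments:
  1–13 → 13 bp
  14–42 → 29 bp
  43–64 → 22 bp
  65–86 → 22 bp
  87–109 → 23 bp
Sorted largest to smallest: 29, 23, 22, 22, 13 bp.

29, 23, 22, 22, 13 bp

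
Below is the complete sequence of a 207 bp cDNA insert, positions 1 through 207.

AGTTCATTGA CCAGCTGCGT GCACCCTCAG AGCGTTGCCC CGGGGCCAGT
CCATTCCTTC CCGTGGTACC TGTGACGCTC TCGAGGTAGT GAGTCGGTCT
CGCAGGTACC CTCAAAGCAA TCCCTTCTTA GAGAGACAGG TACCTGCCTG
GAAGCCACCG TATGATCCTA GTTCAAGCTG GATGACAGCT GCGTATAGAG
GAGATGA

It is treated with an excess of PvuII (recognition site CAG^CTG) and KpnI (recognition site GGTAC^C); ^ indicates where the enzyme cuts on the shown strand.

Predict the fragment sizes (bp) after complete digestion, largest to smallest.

55, 45, 40, 34, 19, 14 bp

PvuII sites (CAGCTG) start at positions 12, 186.
PvuII cuts after base 3 of each site, so after positions 14, 188.
KpnI sites (GGTACC) start at positions 65, 105, 139.
KpnI cuts after base 5 of each site (before the last base), so after positions 69, 109, 143.
Combined cut positions: 14, 69, 109, 143, 188.
Linear molecule, 5 cuts → 6 fragments:
  1–14 → 14 bp
  15–69 → 55 bp
  70–109 → 40 bp
  110–143 → 34 bp
  144–188 → 45 bp
  189–207 → 19 bp
Sorted largest to smallest: 55, 45, 40, 34, 19, 14 bp.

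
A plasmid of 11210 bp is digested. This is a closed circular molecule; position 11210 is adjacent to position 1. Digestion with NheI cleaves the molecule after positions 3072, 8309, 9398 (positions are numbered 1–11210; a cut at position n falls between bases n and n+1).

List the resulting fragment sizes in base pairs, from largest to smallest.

5237, 4884, 1089 bp

Circular molecule, 3 cuts → 3 fragments:
  8309 − 3072 = 5237 bp
  9398 − 8309 = 1089 bp
  wrap: 11210 − 9398 + 3072 = 4884 bp
Sorted largest to smallest: 5237, 4884, 1089 bp.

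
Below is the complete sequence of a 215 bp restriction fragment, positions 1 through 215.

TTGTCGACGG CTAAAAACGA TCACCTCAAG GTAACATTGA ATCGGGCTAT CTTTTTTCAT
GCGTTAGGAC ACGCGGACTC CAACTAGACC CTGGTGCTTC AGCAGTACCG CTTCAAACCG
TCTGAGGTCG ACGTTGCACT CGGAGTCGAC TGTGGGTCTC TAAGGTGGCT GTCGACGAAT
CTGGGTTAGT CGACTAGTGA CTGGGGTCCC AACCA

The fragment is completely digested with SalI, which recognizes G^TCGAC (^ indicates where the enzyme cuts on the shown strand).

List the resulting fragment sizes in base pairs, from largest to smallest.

124, 26, 26, 18, 18, 3 bp

SalI sites (GTCGAC) start at positions 3, 127, 145, 171, 189.
SalI cuts after the first base of each site, so after positions 3, 127, 145, 171, 189.
Linear molecule, 5 cuts → 6 fragments:
  1–3 → 3 bp
  4–127 → 124 bp
  128–145 → 18 bp
  146–171 → 26 bp
  172–189 → 18 bp
  190–215 → 26 bp
Sorted largest to smallest: 124, 26, 26, 18, 18, 3 bp.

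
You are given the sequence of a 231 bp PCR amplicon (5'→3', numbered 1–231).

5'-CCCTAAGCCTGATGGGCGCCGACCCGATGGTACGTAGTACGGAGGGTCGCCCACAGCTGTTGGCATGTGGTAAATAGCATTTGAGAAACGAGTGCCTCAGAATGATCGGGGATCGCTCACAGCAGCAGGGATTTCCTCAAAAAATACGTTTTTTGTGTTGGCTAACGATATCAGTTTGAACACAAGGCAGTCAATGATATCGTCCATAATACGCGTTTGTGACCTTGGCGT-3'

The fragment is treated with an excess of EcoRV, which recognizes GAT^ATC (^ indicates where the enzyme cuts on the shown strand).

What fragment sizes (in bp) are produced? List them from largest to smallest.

169, 33, 29 bp

EcoRV sites (GATATC) start at positions 167, 196.
EcoRV cuts after base 3 of each site, so after positions 169, 198.
Linear molecule, 2 cuts → 3 fragments:
  1–169 → 169 bp
  170–198 → 29 bp
  199–231 → 33 bp
Sorted largest to smallest: 169, 33, 29 bp.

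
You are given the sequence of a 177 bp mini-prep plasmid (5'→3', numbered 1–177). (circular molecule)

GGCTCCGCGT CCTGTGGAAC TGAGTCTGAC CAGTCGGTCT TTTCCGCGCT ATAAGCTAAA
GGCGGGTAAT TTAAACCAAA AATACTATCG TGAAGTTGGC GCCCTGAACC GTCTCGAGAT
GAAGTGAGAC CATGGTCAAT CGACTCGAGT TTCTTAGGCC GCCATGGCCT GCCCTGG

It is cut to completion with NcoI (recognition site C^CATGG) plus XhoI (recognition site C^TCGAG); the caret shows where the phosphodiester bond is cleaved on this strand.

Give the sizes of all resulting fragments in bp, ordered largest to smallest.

NcoI sites (CCATGG) start at positions 130, 162.
NcoI cuts after the first base of each site, so after positions 130, 162.
XhoI sites (CTCGAG) start at positions 113, 144.
XhoI cuts after the first base of each site, so after positions 113, 144.
Combined cut positions: 113, 130, 144, 162.
Circular molecule, 4 cuts → 4 fragments:
  114–130 → 17 bp
  131–144 → 14 bp
  145–162 → 18 bp
  163–177 then 1–113 → 15 + 113 = 128 bp
Sorted largest to smallest: 128, 18, 17, 14 bp.

128, 18, 17, 14 bp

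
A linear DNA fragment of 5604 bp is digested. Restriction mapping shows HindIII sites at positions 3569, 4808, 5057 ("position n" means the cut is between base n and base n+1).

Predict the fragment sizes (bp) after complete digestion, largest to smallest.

3569, 1239, 547, 249 bp

Linear molecule, 3 cuts → 4 fragments:
  3569 − 0 = 3569 bp
  4808 − 3569 = 1239 bp
  5057 − 4808 = 249 bp
  5604 − 5057 = 547 bp
Sorted largest to smallest: 3569, 1239, 547, 249 bp.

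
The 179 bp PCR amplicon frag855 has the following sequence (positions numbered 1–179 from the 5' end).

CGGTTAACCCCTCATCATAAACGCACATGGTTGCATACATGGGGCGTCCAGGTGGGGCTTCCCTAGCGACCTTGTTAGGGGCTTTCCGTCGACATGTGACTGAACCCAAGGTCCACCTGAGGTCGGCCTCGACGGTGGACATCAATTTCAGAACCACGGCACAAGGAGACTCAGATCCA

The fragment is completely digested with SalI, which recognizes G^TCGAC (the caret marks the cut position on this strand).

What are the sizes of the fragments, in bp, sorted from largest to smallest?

The SalI site (GTCGAC) starts at position 88.
SalI cuts after the first base of each site, so after position 88.
Linear molecule, 1 cut → 2 fragments:
  1–88 → 88 bp
  89–179 → 91 bp
Sorted largest to smallest: 91, 88 bp.

91, 88 bp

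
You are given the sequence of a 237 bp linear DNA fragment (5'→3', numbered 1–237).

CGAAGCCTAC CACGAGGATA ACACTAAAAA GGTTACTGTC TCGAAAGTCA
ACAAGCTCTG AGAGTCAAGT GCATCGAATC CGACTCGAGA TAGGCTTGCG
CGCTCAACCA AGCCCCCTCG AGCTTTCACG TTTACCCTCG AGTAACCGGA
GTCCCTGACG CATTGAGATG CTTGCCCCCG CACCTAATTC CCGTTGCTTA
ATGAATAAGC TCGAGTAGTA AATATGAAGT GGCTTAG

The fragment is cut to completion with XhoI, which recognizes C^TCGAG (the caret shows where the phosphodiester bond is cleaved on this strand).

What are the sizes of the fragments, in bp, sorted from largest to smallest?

XhoI sites (CTCGAG) start at positions 84, 117, 137, 210.
XhoI cuts after the first base of each site, so after positions 84, 117, 137, 210.
Linear molecule, 4 cuts → 5 fragments:
  1–84 → 84 bp
  85–117 → 33 bp
  118–137 → 20 bp
  138–210 → 73 bp
  211–237 → 27 bp
Sorted largest to smallest: 84, 73, 33, 27, 20 bp.

84, 73, 33, 27, 20 bp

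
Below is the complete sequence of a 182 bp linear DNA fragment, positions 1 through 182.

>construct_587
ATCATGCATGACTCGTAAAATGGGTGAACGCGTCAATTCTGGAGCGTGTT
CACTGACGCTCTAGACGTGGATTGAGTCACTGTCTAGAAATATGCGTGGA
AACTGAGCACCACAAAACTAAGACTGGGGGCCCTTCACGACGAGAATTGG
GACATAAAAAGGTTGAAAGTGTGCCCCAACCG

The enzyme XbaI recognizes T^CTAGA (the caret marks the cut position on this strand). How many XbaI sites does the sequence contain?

2

TCTAGA occurs starting at positions 60, 83.
XbaI cuts at 2 sites.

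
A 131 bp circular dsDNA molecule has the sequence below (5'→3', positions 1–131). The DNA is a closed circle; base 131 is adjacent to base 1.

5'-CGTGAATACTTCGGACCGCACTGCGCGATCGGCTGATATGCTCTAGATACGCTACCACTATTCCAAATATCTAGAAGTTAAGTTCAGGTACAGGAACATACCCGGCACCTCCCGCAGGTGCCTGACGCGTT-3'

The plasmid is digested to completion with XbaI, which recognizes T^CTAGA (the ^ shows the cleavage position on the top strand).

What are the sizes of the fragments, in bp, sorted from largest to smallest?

XbaI sites (TCTAGA) start at positions 42, 70.
XbaI cuts after the first base of each site, so after positions 42, 70.
Circular molecule, 2 cuts → 2 fragments:
  43–70 → 28 bp
  71–131 then 1–42 → 61 + 42 = 103 bp
Sorted largest to smallest: 103, 28 bp.

103, 28 bp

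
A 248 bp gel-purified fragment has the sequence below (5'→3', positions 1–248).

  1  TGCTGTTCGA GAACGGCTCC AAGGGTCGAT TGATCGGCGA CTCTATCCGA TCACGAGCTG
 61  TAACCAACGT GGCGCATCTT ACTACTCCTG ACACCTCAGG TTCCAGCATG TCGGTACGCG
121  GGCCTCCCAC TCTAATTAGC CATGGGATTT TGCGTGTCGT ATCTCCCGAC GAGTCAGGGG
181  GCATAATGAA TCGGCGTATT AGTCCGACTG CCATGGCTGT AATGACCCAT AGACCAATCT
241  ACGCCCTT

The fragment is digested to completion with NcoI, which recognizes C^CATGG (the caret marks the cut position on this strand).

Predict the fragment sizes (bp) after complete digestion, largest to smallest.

NcoI sites (CCATGG) start at positions 140, 211.
NcoI cuts after the first base of each site, so after positions 140, 211.
Linear molecule, 2 cuts → 3 fragments:
  1–140 → 140 bp
  141–211 → 71 bp
  212–248 → 37 bp
Sorted largest to smallest: 140, 71, 37 bp.

140, 71, 37 bp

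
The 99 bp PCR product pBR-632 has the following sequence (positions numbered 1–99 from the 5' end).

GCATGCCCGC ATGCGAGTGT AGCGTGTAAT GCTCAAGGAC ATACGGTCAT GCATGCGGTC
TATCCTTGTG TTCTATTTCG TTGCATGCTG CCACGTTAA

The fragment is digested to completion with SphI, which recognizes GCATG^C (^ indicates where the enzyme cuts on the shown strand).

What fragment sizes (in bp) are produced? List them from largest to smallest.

42, 32, 12, 8, 5 bp

SphI sites (GCATGC) start at positions 1, 9, 51, 83.
SphI cuts after base 5 of each site (before the last base), so after positions 5, 13, 55, 87.
Linear molecule, 4 cuts → 5 fragments:
  1–5 → 5 bp
  6–13 → 8 bp
  14–55 → 42 bp
  56–87 → 32 bp
  88–99 → 12 bp
Sorted largest to smallest: 42, 32, 12, 8, 5 bp.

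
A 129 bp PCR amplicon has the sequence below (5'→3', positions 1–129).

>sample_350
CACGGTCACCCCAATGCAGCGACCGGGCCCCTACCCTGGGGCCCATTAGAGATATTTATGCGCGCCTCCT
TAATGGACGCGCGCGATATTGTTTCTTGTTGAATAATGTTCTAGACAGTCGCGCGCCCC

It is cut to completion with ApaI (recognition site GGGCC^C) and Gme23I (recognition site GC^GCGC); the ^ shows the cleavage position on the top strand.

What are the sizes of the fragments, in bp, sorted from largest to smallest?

42, 29, 19, 18, 14, 7 bp

ApaI sites (GGGCCC) start at positions 25, 39.
ApaI cuts after base 5 of each site (before the last base), so after positions 29, 43.
Gme23I sites (GCGCGC) start at positions 60, 79, 121.
Gme23I cuts after base 2 of each site, so after positions 61, 80, 122.
Combined cut positions: 29, 43, 61, 80, 122.
Linear molecule, 5 cuts → 6 fragments:
  1–29 → 29 bp
  30–43 → 14 bp
  44–61 → 18 bp
  62–80 → 19 bp
  81–122 → 42 bp
  123–129 → 7 bp
Sorted largest to smallest: 42, 29, 19, 18, 14, 7 bp.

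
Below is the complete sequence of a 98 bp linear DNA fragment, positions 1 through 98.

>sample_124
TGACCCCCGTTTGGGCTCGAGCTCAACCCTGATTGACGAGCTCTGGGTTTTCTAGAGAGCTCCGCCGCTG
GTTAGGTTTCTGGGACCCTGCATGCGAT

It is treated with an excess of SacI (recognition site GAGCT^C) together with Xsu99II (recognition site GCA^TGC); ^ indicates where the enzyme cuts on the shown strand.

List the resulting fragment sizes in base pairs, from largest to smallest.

SacI sites (GAGCTC) start at positions 19, 38, 57.
SacI cuts after base 5 of each site (before the last base), so after positions 23, 42, 61.
The Xsu99II site (GCATGC) starts at position 90.
Xsu99II cuts after base 3 of each site, so after position 92.
Combined cut positions: 23, 42, 61, 92.
Linear molecule, 4 cuts → 5 fragments:
  1–23 → 23 bp
  24–42 → 19 bp
  43–61 → 19 bp
  62–92 → 31 bp
  93–98 → 6 bp
Sorted largest to smallest: 31, 23, 19, 19, 6 bp.

31, 23, 19, 19, 6 bp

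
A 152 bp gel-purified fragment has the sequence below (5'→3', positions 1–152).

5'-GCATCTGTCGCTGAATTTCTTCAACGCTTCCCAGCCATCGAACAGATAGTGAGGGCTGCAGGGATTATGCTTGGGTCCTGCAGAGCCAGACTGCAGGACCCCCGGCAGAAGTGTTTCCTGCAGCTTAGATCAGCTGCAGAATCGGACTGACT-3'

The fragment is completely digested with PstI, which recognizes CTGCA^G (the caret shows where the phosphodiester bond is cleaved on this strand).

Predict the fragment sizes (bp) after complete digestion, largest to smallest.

PstI sites (CTGCAG) start at positions 56, 78, 91, 118, 134.
PstI cuts after base 5 of each site (before the last base), so after positions 60, 82, 95, 122, 138.
Linear molecule, 5 cuts → 6 fragments:
  1–60 → 60 bp
  61–82 → 22 bp
  83–95 → 13 bp
  96–122 → 27 bp
  123–138 → 16 bp
  139–152 → 14 bp
Sorted largest to smallest: 60, 27, 22, 16, 14, 13 bp.

60, 27, 22, 16, 14, 13 bp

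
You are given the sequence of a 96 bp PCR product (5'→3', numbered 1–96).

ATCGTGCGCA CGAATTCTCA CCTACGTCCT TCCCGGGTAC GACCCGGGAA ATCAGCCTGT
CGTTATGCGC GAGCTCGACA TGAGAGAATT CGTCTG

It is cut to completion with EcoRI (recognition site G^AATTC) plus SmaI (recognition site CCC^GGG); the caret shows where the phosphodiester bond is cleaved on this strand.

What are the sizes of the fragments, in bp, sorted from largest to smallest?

EcoRI sites (GAATTC) start at positions 12, 86.
EcoRI cuts after the first base of each site, so after positions 12, 86.
SmaI sites (CCCGGG) start at positions 32, 43.
SmaI cuts after base 3 of each site, so after positions 34, 45.
Combined cut positions: 12, 34, 45, 86.
Linear molecule, 4 cuts → 5 fragments:
  1–12 → 12 bp
  13–34 → 22 bp
  35–45 → 11 bp
  46–86 → 41 bp
  87–96 → 10 bp
Sorted largest to smallest: 41, 22, 12, 11, 10 bp.

41, 22, 12, 11, 10 bp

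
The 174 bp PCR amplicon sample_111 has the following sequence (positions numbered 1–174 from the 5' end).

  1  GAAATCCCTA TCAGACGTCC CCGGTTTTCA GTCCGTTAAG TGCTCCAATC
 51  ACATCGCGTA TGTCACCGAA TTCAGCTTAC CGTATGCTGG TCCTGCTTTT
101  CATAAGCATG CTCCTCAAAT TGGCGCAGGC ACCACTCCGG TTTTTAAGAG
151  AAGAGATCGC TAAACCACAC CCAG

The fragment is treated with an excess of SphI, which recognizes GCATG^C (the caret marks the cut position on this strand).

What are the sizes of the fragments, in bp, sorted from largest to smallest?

The SphI site (GCATGC) starts at position 106.
SphI cuts after base 5 of each site (before the last base), so after position 110.
Linear molecule, 1 cut → 2 fragments:
  1–110 → 110 bp
  111–174 → 64 bp
Sorted largest to smallest: 110, 64 bp.

110, 64 bp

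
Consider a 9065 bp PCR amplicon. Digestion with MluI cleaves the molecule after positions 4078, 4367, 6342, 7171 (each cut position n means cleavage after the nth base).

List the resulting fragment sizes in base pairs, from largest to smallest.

4078, 1975, 1894, 829, 289 bp

Linear molecule, 4 cuts → 5 fragments:
  4078 − 0 = 4078 bp
  4367 − 4078 = 289 bp
  6342 − 4367 = 1975 bp
  7171 − 6342 = 829 bp
  9065 − 7171 = 1894 bp
Sorted largest to smallest: 4078, 1975, 1894, 829, 289 bp.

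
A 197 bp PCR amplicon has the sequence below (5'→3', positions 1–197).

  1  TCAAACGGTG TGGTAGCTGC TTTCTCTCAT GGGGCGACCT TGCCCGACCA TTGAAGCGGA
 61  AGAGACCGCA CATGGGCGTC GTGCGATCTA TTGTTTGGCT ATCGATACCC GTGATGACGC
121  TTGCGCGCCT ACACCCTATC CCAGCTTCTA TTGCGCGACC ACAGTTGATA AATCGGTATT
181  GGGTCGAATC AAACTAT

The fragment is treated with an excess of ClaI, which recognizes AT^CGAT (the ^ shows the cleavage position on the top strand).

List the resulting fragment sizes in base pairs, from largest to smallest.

102, 95 bp

The ClaI site (ATCGAT) starts at position 101.
ClaI cuts after base 2 of each site, so after position 102.
Linear molecule, 1 cut → 2 fragments:
  1–102 → 102 bp
  103–197 → 95 bp
Sorted largest to smallest: 102, 95 bp.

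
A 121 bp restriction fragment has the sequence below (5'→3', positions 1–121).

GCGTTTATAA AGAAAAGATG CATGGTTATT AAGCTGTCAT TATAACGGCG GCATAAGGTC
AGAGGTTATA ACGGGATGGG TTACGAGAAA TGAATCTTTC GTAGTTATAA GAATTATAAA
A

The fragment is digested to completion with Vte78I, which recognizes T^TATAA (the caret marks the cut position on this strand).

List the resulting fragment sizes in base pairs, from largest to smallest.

39, 35, 26, 9, 7, 5 bp

Vte78I sites (TTATAA) start at positions 5, 40, 66, 105, 114.
Vte78I cuts after the first base of each site, so after positions 5, 40, 66, 105, 114.
Linear molecule, 5 cuts → 6 fragments:
  1–5 → 5 bp
  6–40 → 35 bp
  41–66 → 26 bp
  67–105 → 39 bp
  106–114 → 9 bp
  115–121 → 7 bp
Sorted largest to smallest: 39, 35, 26, 9, 7, 5 bp.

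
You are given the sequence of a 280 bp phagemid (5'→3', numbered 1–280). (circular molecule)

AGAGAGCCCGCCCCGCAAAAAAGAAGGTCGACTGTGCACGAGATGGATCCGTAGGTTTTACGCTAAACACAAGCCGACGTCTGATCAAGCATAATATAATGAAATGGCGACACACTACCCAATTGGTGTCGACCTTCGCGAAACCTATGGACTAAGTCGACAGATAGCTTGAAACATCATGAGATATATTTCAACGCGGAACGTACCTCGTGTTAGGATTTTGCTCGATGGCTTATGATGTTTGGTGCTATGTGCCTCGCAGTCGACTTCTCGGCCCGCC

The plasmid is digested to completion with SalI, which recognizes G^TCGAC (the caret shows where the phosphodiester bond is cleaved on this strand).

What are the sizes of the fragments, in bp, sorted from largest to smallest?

SalI sites (GTCGAC) start at positions 27, 128, 156, 262.
SalI cuts after the first base of each site, so after positions 27, 128, 156, 262.
Circular molecule, 4 cuts → 4 fragments:
  28–128 → 101 bp
  129–156 → 28 bp
  157–262 → 106 bp
  263–280 then 1–27 → 18 + 27 = 45 bp
Sorted largest to smallest: 106, 101, 45, 28 bp.

106, 101, 45, 28 bp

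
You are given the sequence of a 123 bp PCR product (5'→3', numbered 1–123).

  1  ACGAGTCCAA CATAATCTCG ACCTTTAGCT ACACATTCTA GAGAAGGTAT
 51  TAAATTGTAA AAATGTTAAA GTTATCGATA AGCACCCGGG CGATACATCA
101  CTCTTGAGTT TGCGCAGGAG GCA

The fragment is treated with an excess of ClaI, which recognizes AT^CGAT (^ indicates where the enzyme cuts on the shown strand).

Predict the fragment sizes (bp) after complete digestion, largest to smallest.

75, 48 bp

The ClaI site (ATCGAT) starts at position 74.
ClaI cuts after base 2 of each site, so after position 75.
Linear molecule, 1 cut → 2 fragments:
  1–75 → 75 bp
  76–123 → 48 bp
Sorted largest to smallest: 75, 48 bp.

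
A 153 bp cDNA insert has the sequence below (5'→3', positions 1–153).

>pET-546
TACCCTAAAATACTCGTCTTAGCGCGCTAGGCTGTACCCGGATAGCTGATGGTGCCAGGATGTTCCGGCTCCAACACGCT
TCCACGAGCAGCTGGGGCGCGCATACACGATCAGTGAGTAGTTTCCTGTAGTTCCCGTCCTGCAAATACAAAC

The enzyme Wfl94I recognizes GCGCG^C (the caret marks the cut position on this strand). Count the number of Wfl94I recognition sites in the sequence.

2

GCGCGC occurs starting at positions 22, 97.
Wfl94I cuts at 2 sites.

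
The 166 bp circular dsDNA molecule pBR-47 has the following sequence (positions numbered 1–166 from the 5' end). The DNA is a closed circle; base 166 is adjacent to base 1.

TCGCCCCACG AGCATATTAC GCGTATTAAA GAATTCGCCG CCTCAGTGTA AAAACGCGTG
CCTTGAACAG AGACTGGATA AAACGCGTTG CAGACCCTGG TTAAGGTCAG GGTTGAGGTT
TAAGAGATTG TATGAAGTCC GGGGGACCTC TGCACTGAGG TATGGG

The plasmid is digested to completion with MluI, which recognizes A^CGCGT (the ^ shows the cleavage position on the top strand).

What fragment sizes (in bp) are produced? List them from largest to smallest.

MluI sites (ACGCGT) start at positions 19, 54, 83.
MluI cuts after the first base of each site, so after positions 19, 54, 83.
Circular molecule, 3 cuts → 3 fragments:
  20–54 → 35 bp
  55–83 → 29 bp
  84–166 then 1–19 → 83 + 19 = 102 bp
Sorted largest to smallest: 102, 35, 29 bp.

102, 35, 29 bp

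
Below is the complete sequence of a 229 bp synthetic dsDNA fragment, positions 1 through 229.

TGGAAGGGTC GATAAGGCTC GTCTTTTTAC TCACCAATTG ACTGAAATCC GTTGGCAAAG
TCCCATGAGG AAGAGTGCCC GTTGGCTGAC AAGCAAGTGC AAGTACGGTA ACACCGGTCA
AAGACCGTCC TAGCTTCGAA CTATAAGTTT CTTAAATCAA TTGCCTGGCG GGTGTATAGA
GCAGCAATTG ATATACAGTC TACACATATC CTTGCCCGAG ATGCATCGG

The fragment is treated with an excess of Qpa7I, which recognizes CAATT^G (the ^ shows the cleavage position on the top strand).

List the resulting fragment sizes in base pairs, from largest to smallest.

Qpa7I sites (CAATTG) start at positions 35, 158, 185.
Qpa7I cuts after base 5 of each site (before the last base), so after positions 39, 162, 189.
Linear molecule, 3 cuts → 4 fragments:
  1–39 → 39 bp
  40–162 → 123 bp
  163–189 → 27 bp
  190–229 → 40 bp
Sorted largest to smallest: 123, 40, 39, 27 bp.

123, 40, 39, 27 bp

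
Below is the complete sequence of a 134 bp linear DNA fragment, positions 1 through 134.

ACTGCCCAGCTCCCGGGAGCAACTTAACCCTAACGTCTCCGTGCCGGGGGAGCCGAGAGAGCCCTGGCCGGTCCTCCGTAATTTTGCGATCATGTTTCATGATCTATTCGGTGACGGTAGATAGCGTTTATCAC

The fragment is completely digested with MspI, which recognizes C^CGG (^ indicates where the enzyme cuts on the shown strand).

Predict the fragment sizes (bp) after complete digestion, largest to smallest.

66, 31, 24, 13 bp

MspI sites (CCGG) start at positions 13, 44, 68.
MspI cuts after the first base of each site, so after positions 13, 44, 68.
Linear molecule, 3 cuts → 4 fragments:
  1–13 → 13 bp
  14–44 → 31 bp
  45–68 → 24 bp
  69–134 → 66 bp
Sorted largest to smallest: 66, 31, 24, 13 bp.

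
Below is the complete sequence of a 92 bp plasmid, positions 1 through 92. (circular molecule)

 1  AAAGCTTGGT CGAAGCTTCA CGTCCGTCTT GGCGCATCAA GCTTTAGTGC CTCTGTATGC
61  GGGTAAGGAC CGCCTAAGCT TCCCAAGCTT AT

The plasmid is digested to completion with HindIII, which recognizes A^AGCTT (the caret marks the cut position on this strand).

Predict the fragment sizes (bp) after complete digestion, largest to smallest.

37, 26, 11, 9, 9 bp

HindIII sites (AAGCTT) start at positions 2, 13, 39, 76, 85.
HindIII cuts after the first base of each site, so after positions 2, 13, 39, 76, 85.
Circular molecule, 5 cuts → 5 fragments:
  3–13 → 11 bp
  14–39 → 26 bp
  40–76 → 37 bp
  77–85 → 9 bp
  86–92 then 1–2 → 7 + 2 = 9 bp
Sorted largest to smallest: 37, 26, 11, 9, 9 bp.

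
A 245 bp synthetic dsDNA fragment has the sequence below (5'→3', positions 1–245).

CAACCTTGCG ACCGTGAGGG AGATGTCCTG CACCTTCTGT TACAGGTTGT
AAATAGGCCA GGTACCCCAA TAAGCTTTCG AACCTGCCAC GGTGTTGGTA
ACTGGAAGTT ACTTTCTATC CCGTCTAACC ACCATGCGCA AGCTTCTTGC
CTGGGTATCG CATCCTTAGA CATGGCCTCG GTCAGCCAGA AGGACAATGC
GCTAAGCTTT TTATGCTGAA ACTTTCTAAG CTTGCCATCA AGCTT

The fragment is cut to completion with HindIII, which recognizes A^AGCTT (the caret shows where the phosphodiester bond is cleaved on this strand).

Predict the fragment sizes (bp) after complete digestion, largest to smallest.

72, 68, 64, 24, 12, 5 bp

HindIII sites (AAGCTT) start at positions 72, 140, 204, 228, 240.
HindIII cuts after the first base of each site, so after positions 72, 140, 204, 228, 240.
Linear molecule, 5 cuts → 6 fragments:
  1–72 → 72 bp
  73–140 → 68 bp
  141–204 → 64 bp
  205–228 → 24 bp
  229–240 → 12 bp
  241–245 → 5 bp
Sorted largest to smallest: 72, 68, 64, 24, 12, 5 bp.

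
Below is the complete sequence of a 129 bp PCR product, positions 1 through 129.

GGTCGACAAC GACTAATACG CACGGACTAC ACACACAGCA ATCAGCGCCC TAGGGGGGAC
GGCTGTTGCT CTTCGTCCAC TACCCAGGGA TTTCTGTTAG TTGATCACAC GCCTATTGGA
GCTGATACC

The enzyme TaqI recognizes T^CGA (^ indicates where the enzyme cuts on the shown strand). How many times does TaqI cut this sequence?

1

TCGA occurs starting at position 3.
TaqI cuts at 1 site.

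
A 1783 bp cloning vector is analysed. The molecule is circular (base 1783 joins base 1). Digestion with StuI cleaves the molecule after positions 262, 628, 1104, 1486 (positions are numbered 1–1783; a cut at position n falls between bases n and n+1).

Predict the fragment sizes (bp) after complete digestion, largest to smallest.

Circular molecule, 4 cuts → 4 fragments:
  628 − 262 = 366 bp
  1104 − 628 = 476 bp
  1486 − 1104 = 382 bp
  wrap: 1783 − 1486 + 262 = 559 bp
Sorted largest to smallest: 559, 476, 382, 366 bp.

559, 476, 382, 366 bp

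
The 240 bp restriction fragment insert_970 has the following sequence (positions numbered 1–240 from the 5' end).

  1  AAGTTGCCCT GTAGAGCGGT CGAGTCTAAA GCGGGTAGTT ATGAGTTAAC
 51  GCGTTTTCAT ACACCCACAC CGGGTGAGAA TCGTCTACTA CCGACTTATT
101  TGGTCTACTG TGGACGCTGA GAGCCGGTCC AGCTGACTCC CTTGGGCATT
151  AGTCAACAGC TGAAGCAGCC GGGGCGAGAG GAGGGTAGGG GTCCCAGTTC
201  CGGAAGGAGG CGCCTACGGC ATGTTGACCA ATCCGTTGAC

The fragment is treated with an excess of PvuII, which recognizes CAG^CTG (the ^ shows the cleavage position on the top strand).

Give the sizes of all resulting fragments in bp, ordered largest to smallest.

PvuII sites (CAGCTG) start at positions 130, 157.
PvuII cuts after base 3 of each site, so after positions 132, 159.
Linear molecule, 2 cuts → 3 fragments:
  1–132 → 132 bp
  133–159 → 27 bp
  160–240 → 81 bp
Sorted largest to smallest: 132, 81, 27 bp.

132, 81, 27 bp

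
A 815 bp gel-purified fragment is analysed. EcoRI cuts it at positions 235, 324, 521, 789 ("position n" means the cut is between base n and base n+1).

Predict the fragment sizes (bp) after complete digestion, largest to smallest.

Linear molecule, 4 cuts → 5 fragments:
  235 − 0 = 235 bp
  324 − 235 = 89 bp
  521 − 324 = 197 bp
  789 − 521 = 268 bp
  815 − 789 = 26 bp
Sorted largest to smallest: 268, 235, 197, 89, 26 bp.

268, 235, 197, 89, 26 bp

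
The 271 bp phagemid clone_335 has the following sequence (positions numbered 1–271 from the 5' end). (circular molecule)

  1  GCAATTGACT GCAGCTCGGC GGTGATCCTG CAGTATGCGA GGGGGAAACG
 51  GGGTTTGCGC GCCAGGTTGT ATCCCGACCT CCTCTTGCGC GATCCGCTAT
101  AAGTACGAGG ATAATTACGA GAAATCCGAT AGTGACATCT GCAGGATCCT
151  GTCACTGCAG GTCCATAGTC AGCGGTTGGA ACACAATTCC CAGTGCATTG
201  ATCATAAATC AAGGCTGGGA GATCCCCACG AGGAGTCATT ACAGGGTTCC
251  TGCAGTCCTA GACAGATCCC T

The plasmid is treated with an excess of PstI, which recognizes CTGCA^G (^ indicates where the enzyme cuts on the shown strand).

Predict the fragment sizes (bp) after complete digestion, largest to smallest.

111, 95, 30, 19, 16 bp

PstI sites (CTGCAG) start at positions 9, 28, 139, 155, 250.
PstI cuts after base 5 of each site (before the last base), so after positions 13, 32, 143, 159, 254.
Circular molecule, 5 cuts → 5 fragments:
  14–32 → 19 bp
  33–143 → 111 bp
  144–159 → 16 bp
  160–254 → 95 bp
  255–271 then 1–13 → 17 + 13 = 30 bp
Sorted largest to smallest: 111, 95, 30, 19, 16 bp.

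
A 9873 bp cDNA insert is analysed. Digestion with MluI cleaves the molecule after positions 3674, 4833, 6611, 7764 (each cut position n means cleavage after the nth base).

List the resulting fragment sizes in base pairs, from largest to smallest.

Linear molecule, 4 cuts → 5 fragments:
  3674 − 0 = 3674 bp
  4833 − 3674 = 1159 bp
  6611 − 4833 = 1778 bp
  7764 − 6611 = 1153 bp
  9873 − 7764 = 2109 bp
Sorted largest to smallest: 3674, 2109, 1778, 1159, 1153 bp.

3674, 2109, 1778, 1159, 1153 bp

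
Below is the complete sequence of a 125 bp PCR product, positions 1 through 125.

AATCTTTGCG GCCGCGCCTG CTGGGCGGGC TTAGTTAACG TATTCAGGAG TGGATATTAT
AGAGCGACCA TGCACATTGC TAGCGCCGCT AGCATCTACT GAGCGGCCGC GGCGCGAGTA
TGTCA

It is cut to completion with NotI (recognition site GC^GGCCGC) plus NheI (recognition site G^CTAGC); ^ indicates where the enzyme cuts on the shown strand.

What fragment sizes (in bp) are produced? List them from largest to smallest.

NotI sites (GCGGCCGC) start at positions 8, 103.
NotI cuts after base 2 of each site, so after positions 9, 104.
NheI sites (GCTAGC) start at positions 79, 88.
NheI cuts after the first base of each site, so after positions 79, 88.
Combined cut positions: 9, 79, 88, 104.
Linear molecule, 4 cuts → 5 fragments:
  1–9 → 9 bp
  10–79 → 70 bp
  80–88 → 9 bp
  89–104 → 16 bp
  105–125 → 21 bp
Sorted largest to smallest: 70, 21, 16, 9, 9 bp.

70, 21, 16, 9, 9 bp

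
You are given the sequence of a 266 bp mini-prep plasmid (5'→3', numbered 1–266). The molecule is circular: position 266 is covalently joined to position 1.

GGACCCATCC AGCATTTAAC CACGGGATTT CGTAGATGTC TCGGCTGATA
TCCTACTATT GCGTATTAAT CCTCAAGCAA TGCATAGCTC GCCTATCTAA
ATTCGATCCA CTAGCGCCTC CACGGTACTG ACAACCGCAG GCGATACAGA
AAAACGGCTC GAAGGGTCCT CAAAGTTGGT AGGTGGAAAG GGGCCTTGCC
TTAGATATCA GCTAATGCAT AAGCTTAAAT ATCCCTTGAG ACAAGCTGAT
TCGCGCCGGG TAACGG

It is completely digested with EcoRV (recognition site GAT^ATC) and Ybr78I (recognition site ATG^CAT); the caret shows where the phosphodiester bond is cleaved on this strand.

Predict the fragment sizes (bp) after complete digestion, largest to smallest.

124, 98, 33, 11 bp

EcoRV sites (GATATC) start at positions 47, 204.
EcoRV cuts after base 3 of each site, so after positions 49, 206.
Ybr78I sites (ATGCAT) start at positions 80, 215.
Ybr78I cuts after base 3 of each site, so after positions 82, 217.
Combined cut positions: 49, 82, 206, 217.
Circular molecule, 4 cuts → 4 fragments:
  50–82 → 33 bp
  83–206 → 124 bp
  207–217 → 11 bp
  218–266 then 1–49 → 49 + 49 = 98 bp
Sorted largest to smallest: 124, 98, 33, 11 bp.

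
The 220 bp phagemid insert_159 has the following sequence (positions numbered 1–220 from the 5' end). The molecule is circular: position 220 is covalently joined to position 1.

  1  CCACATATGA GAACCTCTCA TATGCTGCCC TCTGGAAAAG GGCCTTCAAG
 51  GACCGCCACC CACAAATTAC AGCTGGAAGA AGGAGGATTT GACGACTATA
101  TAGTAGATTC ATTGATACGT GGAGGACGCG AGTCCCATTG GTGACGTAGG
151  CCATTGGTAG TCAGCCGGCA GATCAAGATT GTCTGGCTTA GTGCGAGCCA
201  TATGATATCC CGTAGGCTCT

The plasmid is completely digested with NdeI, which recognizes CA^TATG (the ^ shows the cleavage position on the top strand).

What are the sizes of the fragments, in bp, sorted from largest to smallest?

NdeI sites (CATATG) start at positions 4, 19, 199.
NdeI cuts after base 2 of each site, so after positions 5, 20, 200.
Circular molecule, 3 cuts → 3 fragments:
  6–20 → 15 bp
  21–200 → 180 bp
  201–220 then 1–5 → 20 + 5 = 25 bp
Sorted largest to smallest: 180, 25, 15 bp.

180, 25, 15 bp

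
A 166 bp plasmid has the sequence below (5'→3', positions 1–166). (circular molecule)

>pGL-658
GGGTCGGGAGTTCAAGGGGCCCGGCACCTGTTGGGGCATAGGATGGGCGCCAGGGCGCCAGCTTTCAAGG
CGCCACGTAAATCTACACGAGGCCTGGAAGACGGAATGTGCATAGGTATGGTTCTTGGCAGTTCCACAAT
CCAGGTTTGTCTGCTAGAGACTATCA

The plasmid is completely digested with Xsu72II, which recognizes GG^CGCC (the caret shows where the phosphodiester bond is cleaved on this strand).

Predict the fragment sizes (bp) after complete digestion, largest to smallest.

143, 15, 8 bp

Xsu72II sites (GGCGCC) start at positions 46, 54, 69.
Xsu72II cuts after base 2 of each site, so after positions 47, 55, 70.
Circular molecule, 3 cuts → 3 fragments:
  48–55 → 8 bp
  56–70 → 15 bp
  71–166 then 1–47 → 96 + 47 = 143 bp
Sorted largest to smallest: 143, 15, 8 bp.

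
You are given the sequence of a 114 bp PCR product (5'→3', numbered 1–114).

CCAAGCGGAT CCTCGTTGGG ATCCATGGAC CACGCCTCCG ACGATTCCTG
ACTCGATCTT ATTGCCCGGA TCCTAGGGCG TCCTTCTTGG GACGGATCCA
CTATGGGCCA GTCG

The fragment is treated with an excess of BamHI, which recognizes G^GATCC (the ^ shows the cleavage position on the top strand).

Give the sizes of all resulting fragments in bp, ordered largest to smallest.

BamHI sites (GGATCC) start at positions 7, 19, 68, 94.
BamHI cuts after the first base of each site, so after positions 7, 19, 68, 94.
Linear molecule, 4 cuts → 5 fragments:
  1–7 → 7 bp
  8–19 → 12 bp
  20–68 → 49 bp
  69–94 → 26 bp
  95–114 → 20 bp
Sorted largest to smallest: 49, 26, 20, 12, 7 bp.

49, 26, 20, 12, 7 bp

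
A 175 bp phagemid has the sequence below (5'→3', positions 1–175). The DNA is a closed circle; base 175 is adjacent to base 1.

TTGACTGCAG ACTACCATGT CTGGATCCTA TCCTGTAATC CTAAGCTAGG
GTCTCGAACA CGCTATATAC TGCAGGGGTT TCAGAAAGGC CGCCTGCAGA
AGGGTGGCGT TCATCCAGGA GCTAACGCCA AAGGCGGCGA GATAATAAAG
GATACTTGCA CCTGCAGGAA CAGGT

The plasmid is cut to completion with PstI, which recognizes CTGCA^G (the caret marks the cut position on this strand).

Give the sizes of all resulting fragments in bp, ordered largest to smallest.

68, 65, 24, 18 bp

PstI sites (CTGCAG) start at positions 5, 70, 94, 162.
PstI cuts after base 5 of each site (before the last base), so after positions 9, 74, 98, 166.
Circular molecule, 4 cuts → 4 fragments:
  10–74 → 65 bp
  75–98 → 24 bp
  99–166 → 68 bp
  167–175 then 1–9 → 9 + 9 = 18 bp
Sorted largest to smallest: 68, 65, 24, 18 bp.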